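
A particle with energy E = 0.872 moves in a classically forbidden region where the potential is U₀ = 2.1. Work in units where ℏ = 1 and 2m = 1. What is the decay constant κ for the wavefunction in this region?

κ = 1.11

Since E < U₀ the TISE in this region is ψ'' = κ²ψ with κ = √(2m(U₀ − E))/ℏ.
κ = √(2 × 0.5 × 1.228) = 1.108.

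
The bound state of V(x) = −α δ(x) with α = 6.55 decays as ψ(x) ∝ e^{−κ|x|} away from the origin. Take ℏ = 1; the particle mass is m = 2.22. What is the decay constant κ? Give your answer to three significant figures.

κ = 14.5

Integrate −(ℏ²/2m)ψ'' − αδ(x)ψ = Eψ from −ε to +ε: the ψ'' term gives ψ'(0⁺) − ψ'(0⁻) and the δ term gives −(2mα/ℏ²)ψ(0).
With ψ ∝ e^{−κ|x|} this yields −2κ = −2mα/ℏ², so κ = mα/ℏ² = 14.54.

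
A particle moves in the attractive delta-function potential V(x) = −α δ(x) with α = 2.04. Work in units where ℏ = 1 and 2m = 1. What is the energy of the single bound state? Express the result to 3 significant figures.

The bound state is ψ(x) = √κ e^{−κ|x|}. The derivative jump ψ'(0⁺) − ψ'(0⁻) = −(2mα/ℏ²)ψ(0) fixes κ = mα/ℏ² = 1.020.
Then E = −ℏ²κ²/(2m) = −mα²/(2ℏ²) = -1.040.

E = -1.04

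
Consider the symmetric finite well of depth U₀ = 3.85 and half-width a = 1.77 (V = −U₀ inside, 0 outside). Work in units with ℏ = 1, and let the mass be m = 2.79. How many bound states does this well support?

Define the well-strength parameter z₀ = (a/ℏ)√(2mU₀) = 1.77 × √(2·2.79·3.85) = 8.204.
A new bound state (alternating even/odd) appears each time z₀ passes a multiple of π/2, so N = ⌊2z₀/π⌋ + 1 = ⌊5.223⌋ + 1 = 6.

N = 6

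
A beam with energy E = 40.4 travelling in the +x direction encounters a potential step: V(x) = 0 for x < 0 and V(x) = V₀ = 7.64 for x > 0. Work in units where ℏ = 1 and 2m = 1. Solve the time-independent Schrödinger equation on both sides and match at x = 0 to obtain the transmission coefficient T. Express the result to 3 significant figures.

T = 0.997

On each side the TISE gives plane waves with k = √(2m(E − V))/ℏ: k₁ = √(2·½·40.4) = 6.356, k₂ = √(2·½·32.76) = 5.724.
Continuity of ψ and ψ′ at the step yields the reflection amplitude r = (k₁ − k₂)/(k₁ + k₂) = 0.05236; thus R = |r|² = 0.002741, T = 0.9973.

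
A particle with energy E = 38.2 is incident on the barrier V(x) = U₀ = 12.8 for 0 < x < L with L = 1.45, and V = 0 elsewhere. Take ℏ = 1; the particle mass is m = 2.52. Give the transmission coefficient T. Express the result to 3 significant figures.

T = 0.983

Above the barrier the interior wavenumber is k₂ = √(2m(E − U₀))/ℏ = 11.31, giving phase k₂L = 16.41.
Matching at both interfaces gives T⁻¹ = 1 + U₀² sin²(k₂L) / [4E(E − U₀)] = 1.017, hence T = 0.983.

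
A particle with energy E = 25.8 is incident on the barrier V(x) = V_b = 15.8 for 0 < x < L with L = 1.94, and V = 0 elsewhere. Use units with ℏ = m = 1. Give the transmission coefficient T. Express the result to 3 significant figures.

E > V_b: inside the barrier k₂ = √(2m(E − V_b))/ℏ = 4.472, k₂L = 8.676.
T = [1 + V_b² sin²(k₂L) / (4E(E − V_b))]⁻¹ = 1/1.112 = 0.899.

T = 0.899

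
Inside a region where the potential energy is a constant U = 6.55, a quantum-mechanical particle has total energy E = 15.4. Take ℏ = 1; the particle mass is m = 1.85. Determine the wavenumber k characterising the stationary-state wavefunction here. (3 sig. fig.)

With E > U the solution is oscillatory, ψ ∝ e^{±ikx} with k = √(2m(E − U))/ℏ.
k = √(2 × 1.85 × 8.85) = 5.722.

k = 5.72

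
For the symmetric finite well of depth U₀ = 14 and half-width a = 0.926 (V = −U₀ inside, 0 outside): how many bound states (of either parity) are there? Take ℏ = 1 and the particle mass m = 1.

N = 4

The dimensionless depth is z₀ = a√(2mU₀)/ℏ = 0.926 × √(28.00) = 4.900.
The even/odd transcendental equations gain one root per π/2 in z₀, giving N = 1 + ⌊2z₀/π⌋ = 1 + ⌊3.119⌋ = 4.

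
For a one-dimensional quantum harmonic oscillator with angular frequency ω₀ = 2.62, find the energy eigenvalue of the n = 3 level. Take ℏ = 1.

E = 9.17

Using E_n = (n + ½)ℏω₀: E_3 = 3.5 × 2.62 = 9.170.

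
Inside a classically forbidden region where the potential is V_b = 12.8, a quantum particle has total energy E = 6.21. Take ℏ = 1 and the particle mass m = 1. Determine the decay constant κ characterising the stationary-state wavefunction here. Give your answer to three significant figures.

κ = 3.63

Since E < V_b the TISE in this region is ψ'' = κ²ψ with κ = √(2m(V_b − E))/ℏ.
κ = √(2 × 1 × 6.59) = 3.630.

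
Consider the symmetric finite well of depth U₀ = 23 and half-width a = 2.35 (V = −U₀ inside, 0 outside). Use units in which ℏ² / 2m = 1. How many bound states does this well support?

N = 8

The dimensionless depth is z₀ = a√(2mU₀)/ℏ = 2.35 × √(23.00) = 11.27.
A new bound state (alternating even/odd) appears each time z₀ passes a multiple of π/2, so N = ⌊2z₀/π⌋ + 1 = ⌊7.175⌋ + 1 = 8.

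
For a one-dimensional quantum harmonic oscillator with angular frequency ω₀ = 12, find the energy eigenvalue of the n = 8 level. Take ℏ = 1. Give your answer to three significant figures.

Using E_n = (n + ½)ℏω₀: E_8 = 8.5 × 12 = 102.0.

E = 102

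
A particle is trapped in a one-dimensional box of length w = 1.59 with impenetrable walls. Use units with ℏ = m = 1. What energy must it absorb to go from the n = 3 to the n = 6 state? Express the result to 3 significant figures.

E_n = n²π²ℏ²/(2mw²), so ΔE = (6² − 3²) π²ℏ²/(2mw²).
ΔE = 27 × π² / (2 × 1 × 1.59²) = 52.70.

ΔE = 52.7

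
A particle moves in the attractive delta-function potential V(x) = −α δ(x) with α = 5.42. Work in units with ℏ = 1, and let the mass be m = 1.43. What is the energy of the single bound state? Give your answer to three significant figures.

The bound state is ψ(x) = √κ e^{−κ|x|}. The derivative jump ψ'(0⁺) − ψ'(0⁻) = −(2mα/ℏ²)ψ(0) fixes κ = mα/ℏ² = 7.751.
Then E = −ℏ²κ²/(2m) = −mα²/(2ℏ²) = -21.00.

E = -21.0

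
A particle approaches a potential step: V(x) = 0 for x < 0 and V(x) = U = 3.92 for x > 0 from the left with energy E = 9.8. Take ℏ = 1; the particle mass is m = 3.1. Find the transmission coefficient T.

The wavenumbers are k₁ = √(2mE)/ℏ = 7.795 on the left and k₂ = √(2m(E − U))/ℏ = 6.038 on the right.
Continuity of ψ and ψ′ at the step yields the reflection amplitude r = (k₁ − k₂)/(k₁ + k₂) = 0.1270; thus R = |r|² = 0.01613, T = 0.9839.

T = 0.984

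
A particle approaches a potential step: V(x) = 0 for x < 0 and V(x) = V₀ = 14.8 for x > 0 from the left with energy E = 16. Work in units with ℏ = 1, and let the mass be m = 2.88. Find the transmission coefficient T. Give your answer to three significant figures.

T = 0.675

On each side the TISE gives plane waves with k = √(2m(E − V))/ℏ: k₁ = √(2·2.88·16) = 9.600, k₂ = √(2·2.88·1.2) = 2.629.
Matching ψ and ψ′ at x = 0 gives r = (k₁ − k₂)/(k₁ + k₂), so R = r² = 0.3249 and T = 1 − R = 0.6751.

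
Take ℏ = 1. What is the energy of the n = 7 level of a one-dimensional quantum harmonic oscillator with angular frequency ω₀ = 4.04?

E = 30.3

Using E_n = (n + ½)ℏω₀: E_7 = 7.5 × 4.04 = 30.30.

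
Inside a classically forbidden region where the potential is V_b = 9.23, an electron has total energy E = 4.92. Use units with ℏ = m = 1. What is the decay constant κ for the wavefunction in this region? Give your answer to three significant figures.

Since E < V_b the TISE in this region is ψ'' = κ²ψ with κ = √(2m(V_b − E))/ℏ.
κ = √(2 × 1 × 4.31) = 2.936.

κ = 2.94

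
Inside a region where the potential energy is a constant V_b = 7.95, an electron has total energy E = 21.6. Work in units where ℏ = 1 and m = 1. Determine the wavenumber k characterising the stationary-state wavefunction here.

With E > V_b the solution is oscillatory, ψ ∝ e^{±ikx} with k = √(2m(E − V_b))/ℏ.
k = √(2 × 1 × 13.65) = 5.225.

k = 5.22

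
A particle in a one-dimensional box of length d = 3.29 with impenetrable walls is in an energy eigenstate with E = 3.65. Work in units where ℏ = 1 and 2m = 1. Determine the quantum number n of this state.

For an infinite well E_n = n²π²ℏ²/(2md²), so n = (d/πℏ)√(2mE).
n = (3.29/π) × √(2 × 0.5 × 3.65) = 2.001 → n = 2.

n = 2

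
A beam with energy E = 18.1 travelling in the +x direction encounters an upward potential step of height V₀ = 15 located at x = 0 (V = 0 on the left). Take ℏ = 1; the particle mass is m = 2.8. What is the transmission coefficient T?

On each side the TISE gives plane waves with k = √(2m(E − V))/ℏ: k₁ = √(2·2.8·18.1) = 10.07, k₂ = √(2·2.8·3.1) = 4.167.
Continuity of ψ and ψ′ at the step yields the reflection amplitude r = (k₁ − k₂)/(k₁ + k₂) = 0.4146; thus R = |r|² = 0.1719, T = 0.8281.

T = 0.828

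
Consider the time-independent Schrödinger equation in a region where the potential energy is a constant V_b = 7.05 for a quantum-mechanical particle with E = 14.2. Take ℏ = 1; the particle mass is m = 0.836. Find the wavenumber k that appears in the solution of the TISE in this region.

k = 3.46

With E > V_b the solution is oscillatory, ψ ∝ e^{±ikx} with k = √(2m(E − V_b))/ℏ.
k = √(2 × 0.836 × 7.15) = 3.458.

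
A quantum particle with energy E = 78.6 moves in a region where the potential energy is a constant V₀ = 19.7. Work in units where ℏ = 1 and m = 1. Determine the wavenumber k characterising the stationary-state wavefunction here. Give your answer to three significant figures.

With E > V₀ the solution is oscillatory, ψ ∝ e^{±ikx} with k = √(2m(E − V₀))/ℏ.
k = √(2 × 1 × 58.9) = 10.85.

k = 10.9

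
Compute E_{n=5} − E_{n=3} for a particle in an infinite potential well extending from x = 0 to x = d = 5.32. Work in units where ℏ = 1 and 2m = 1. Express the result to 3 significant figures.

E_n = n²π²ℏ²/(2md²), so ΔE = (5² − 3²) π²ℏ²/(2md²).
ΔE = 16 × π² / (2 × 0.5 × 5.32²) = 5.580.

ΔE = 5.58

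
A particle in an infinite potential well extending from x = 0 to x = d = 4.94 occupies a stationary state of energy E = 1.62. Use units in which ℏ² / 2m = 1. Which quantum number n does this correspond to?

n = 2

For an infinite well E_n = n²π²ℏ²/(2md²), so n = (d/πℏ)√(2mE).
n = (4.94/π) × √(2 × 0.5 × 1.62) = 2.001 → n = 2.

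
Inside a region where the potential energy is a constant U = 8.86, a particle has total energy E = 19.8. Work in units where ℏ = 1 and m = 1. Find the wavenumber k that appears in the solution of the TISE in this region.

k = 4.68

With E > U the solution is oscillatory, ψ ∝ e^{±ikx} with k = √(2m(E − U))/ℏ.
k = √(2 × 1 × 10.94) = 4.678.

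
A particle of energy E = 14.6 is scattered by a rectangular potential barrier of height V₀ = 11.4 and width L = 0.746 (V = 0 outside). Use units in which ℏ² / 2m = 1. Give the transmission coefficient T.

T = 0.603

Above the barrier the interior wavenumber is k₂ = √(2m(E − V₀))/ℏ = 1.789, giving phase k₂L = 1.334.
Matching at both interfaces gives T⁻¹ = 1 + V₀² sin²(k₂L) / [4E(E − V₀)] = 1.657, hence T = 0.603.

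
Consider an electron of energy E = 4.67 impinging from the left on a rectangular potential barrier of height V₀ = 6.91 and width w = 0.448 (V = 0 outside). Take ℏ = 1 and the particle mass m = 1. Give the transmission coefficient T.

E < V₀: inside the barrier ψ ∝ e^{±κx} with κ = √(2m(V₀ − E))/ℏ = 2.117.
κw = 0.9482, sinh(κw) = 1.097.
The exact tunnelling result is T⁻¹ = 1 + V₀² sinh²(κw) / [4E(V₀ − E)] = 2.373, so T = 0.421.

T = 0.421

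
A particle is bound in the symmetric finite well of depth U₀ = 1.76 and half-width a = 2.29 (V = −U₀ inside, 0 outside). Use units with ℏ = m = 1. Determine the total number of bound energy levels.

The dimensionless depth is z₀ = a√(2mU₀)/ℏ = 2.29 × √(3.520) = 4.296.
The even/odd transcendental equations gain one root per π/2 in z₀, giving N = 1 + ⌊2z₀/π⌋ = 1 + ⌊2.735⌋ = 3.

N = 3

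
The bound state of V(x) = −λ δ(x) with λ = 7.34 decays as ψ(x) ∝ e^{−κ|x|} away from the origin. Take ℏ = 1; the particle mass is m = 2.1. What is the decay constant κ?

κ = 15.4

Integrate −(ℏ²/2m)ψ'' − λδ(x)ψ = Eψ from −ε to +ε: the ψ'' term gives ψ'(0⁺) − ψ'(0⁻) and the δ term gives −(2mλ/ℏ²)ψ(0).
With ψ ∝ e^{−κ|x|} this yields −2κ = −2mλ/ℏ², so κ = mλ/ℏ² = 15.41.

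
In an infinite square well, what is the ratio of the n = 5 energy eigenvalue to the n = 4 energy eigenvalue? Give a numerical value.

Since E_n ∝ n², the ratio is (5/4)² = 1.5625.

1.5625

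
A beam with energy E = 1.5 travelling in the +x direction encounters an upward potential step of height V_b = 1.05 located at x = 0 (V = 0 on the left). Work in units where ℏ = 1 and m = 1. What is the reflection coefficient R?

R = 0.0854

The wavenumbers are k₁ = √(2mE)/ℏ = 1.732 on the left and k₂ = √(2m(E − V_b))/ℏ = 0.9487 on the right.
Matching ψ and ψ′ at x = 0 gives r = (k₁ − k₂)/(k₁ + k₂), so R = r² = 0.08539 and T = 1 − R = 0.9146.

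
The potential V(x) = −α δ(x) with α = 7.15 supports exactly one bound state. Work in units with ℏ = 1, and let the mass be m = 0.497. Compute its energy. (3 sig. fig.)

E = -12.7

For x ≠ 0 the bound state is ψ ∝ e^{−κ|x|}; integrating the TISE across the delta gives the cusp condition 2κ = 2mα/ℏ², so κ = 3.554.
Then E = −ℏ²κ²/(2m) = −mα²/(2ℏ²) = -12.70.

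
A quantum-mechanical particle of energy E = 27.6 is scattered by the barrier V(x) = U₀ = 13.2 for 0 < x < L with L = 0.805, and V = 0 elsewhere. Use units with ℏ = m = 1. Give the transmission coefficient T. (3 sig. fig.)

Above the barrier the interior wavenumber is k₂ = √(2m(E − U₀))/ℏ = 5.367, giving phase k₂L = 4.320.
T = [1 + U₀² sin²(k₂L) / (4E(E − U₀))]⁻¹ = 1/1.094 = 0.914.

T = 0.914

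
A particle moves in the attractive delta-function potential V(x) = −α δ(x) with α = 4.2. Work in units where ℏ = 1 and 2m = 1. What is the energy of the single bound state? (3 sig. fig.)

For x ≠ 0 the bound state is ψ ∝ e^{−κ|x|}; integrating the TISE across the delta gives the cusp condition 2κ = 2mα/ℏ², so κ = 2.100.
Then E = −ℏ²κ²/(2m) = −mα²/(2ℏ²) = -4.410.

E = -4.41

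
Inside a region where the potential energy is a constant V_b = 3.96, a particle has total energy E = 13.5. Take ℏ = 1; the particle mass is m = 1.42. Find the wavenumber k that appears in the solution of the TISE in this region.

k = 5.21

With E > V_b the solution is oscillatory, ψ ∝ e^{±ikx} with k = √(2m(E − V_b))/ℏ.
k = √(2 × 1.42 × 9.54) = 5.205.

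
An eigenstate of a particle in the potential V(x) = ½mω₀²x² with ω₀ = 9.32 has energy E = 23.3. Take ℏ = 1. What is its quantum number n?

E_n = ℏω₀(n + ½) ⇒ n = E/(ℏω₀) − ½ = 23.3/9.32 − 0.5 = 2.000 → n = 2.

n = 2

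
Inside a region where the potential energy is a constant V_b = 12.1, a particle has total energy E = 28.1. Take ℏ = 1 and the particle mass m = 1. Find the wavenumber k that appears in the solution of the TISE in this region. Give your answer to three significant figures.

k = 5.66

With E > V_b the solution is oscillatory, ψ ∝ e^{±ikx} with k = √(2m(E − V_b))/ℏ.
k = √(2 × 1 × 16) = 5.657.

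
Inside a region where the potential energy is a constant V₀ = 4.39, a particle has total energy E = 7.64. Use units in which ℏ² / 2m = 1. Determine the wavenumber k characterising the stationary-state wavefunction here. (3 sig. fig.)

k = 1.80

With E > V₀ the solution is oscillatory, ψ ∝ e^{±ikx} with k = √(2m(E − V₀))/ℏ.
k = √(2 × 0.5 × 3.25) = 1.803.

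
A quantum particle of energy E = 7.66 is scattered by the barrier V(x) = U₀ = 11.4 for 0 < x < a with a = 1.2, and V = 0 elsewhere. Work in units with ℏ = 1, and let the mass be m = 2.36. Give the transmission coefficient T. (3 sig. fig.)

T = 0.000147

Since E < U₀ the interior solution is evanescent with decay constant κ = √(2m(U₀ − E))/ℏ = 4.202.
κa = 5.042, sinh(κa) = 77.37.
Matching ψ, ψ′ at both faces gives T = [1 + U₀² sinh²(κa) / (4E(U₀ − E))]⁻¹ = 1/6790 = 0.000147.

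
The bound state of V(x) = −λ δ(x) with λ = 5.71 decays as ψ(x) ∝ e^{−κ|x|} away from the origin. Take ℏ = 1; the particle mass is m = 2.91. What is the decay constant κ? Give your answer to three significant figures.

Integrating the TISE across x = 0 gives the cusp condition ψ'(0⁺) − ψ'(0⁻) = −(2mλ/ℏ²)ψ(0).
With ψ ∝ e^{−κ|x|} this yields −2κ = −2mλ/ℏ², so κ = mλ/ℏ² = 16.62.

κ = 16.6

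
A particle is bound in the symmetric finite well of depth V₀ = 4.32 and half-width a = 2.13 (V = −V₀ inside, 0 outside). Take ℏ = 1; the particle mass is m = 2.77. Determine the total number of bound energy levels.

The dimensionless depth is z₀ = a√(2mV₀)/ℏ = 2.13 × √(23.93) = 10.42.
The even/odd transcendental equations gain one root per π/2 in z₀, giving N = 1 + ⌊2z₀/π⌋ = 1 + ⌊6.634⌋ = 7.

N = 7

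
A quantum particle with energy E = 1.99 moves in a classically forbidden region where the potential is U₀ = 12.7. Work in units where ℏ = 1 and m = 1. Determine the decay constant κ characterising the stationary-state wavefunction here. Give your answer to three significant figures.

κ = 4.63

Since E < U₀ the TISE in this region is ψ'' = κ²ψ with κ = √(2m(U₀ − E))/ℏ.
κ = √(2 × 1 × 10.71) = 4.628.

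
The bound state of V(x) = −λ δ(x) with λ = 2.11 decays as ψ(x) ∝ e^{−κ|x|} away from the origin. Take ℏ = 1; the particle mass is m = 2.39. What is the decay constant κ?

κ = 5.04

Integrate −(ℏ²/2m)ψ'' − λδ(x)ψ = Eψ from −ε to +ε: the ψ'' term gives ψ'(0⁺) − ψ'(0⁻) and the δ term gives −(2mλ/ℏ²)ψ(0).
With ψ ∝ e^{−κ|x|} this yields −2κ = −2mλ/ℏ², so κ = mλ/ℏ² = 5.043.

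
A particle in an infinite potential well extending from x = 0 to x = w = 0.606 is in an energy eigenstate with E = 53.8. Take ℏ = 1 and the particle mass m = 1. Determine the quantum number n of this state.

n = 2

From E_n = n²π²ℏ²/(2mw²) invert to n = √(2mw²E)/(πℏ).
n = (0.606/π) × √(2 × 1 × 53.8) = 2.001 → n = 2.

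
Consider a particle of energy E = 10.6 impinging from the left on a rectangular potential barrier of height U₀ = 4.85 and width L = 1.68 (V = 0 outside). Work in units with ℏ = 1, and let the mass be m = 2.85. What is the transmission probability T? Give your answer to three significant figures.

Above the barrier the interior wavenumber is k₂ = √(2m(E − U₀))/ℏ = 5.725, giving phase k₂L = 9.618.
Matching at both interfaces gives T⁻¹ = 1 + U₀² sin²(k₂L) / [4E(E − U₀)] = 1.004, hence T = 0.996.

T = 0.996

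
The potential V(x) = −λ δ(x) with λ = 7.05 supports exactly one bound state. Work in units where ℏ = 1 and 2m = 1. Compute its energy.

E = -12.4

The bound state is ψ(x) = √κ e^{−κ|x|}. The derivative jump ψ'(0⁺) − ψ'(0⁻) = −(2mλ/ℏ²)ψ(0) fixes κ = mλ/ℏ² = 3.525.
Then E = −ℏ²κ²/(2m) = −mλ²/(2ℏ²) = -12.43.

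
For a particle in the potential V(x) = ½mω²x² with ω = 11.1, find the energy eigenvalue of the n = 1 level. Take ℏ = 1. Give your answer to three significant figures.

E = 16.7

The oscillator eigenvalues are E_n = ℏω(n + ½), so E_1 = 11.1 × 1.5 = 16.65.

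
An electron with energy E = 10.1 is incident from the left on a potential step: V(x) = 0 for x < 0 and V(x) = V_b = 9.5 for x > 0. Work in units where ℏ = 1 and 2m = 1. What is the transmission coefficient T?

T = 0.630

On each side the TISE gives plane waves with k = √(2m(E − V))/ℏ: k₁ = √(2·½·10.1) = 3.178, k₂ = √(2·½·0.6) = 0.7746.
Matching ψ and ψ′ at x = 0 gives r = (k₁ − k₂)/(k₁ + k₂), so R = r² = 0.3697 and T = 1 − R = 0.6303.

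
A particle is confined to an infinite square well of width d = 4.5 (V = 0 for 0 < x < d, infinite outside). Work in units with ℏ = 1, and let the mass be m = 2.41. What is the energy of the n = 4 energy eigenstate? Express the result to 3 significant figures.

Requiring ψ(0) = ψ(d) = 0 quantises k = nπ/d, hence E_n = ℏ²k²/2m = n²π²ℏ²/(2md²).
E_4 = 4² × π² / (2 × 2.41 × 4.5²) = 1.618.

E = 1.62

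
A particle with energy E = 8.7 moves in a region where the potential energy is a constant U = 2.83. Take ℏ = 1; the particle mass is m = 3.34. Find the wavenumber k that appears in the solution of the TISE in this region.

With E > U the solution is oscillatory, ψ ∝ e^{±ikx} with k = √(2m(E − U))/ℏ.
k = √(2 × 3.34 × 5.87) = 6.262.

k = 6.26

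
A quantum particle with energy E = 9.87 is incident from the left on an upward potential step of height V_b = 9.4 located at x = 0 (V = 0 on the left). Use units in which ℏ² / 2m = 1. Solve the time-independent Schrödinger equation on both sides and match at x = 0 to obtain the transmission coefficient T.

T = 0.588

On each side the TISE gives plane waves with k = √(2m(E − V))/ℏ: k₁ = √(2·½·9.87) = 3.142, k₂ = √(2·½·0.47) = 0.6856.
Matching ψ and ψ′ at x = 0 gives r = (k₁ − k₂)/(k₁ + k₂), so R = r² = 0.4118 and T = 1 − R = 0.5882.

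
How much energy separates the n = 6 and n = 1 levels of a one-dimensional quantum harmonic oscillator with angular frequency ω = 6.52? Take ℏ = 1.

E_n = ℏω(n + ½), so ΔE = (6 − 1) ℏω = 5 × 6.52 = 32.60.

ΔE = 32.6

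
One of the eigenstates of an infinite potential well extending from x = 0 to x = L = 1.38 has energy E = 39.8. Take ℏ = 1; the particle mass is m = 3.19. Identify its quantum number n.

From E_n = n²π²ℏ²/(2mL²) invert to n = √(2mL²E)/(πℏ).
n = (1.38/π) × √(2 × 3.19 × 39.8) = 7.000 → n = 7.

n = 7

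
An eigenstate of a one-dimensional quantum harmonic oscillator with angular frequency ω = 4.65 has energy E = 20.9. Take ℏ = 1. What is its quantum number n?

E_n = ℏω(n + ½) ⇒ n = E/(ℏω) − ½ = 20.9/4.65 − 0.5 = 3.995 → n = 4.

n = 4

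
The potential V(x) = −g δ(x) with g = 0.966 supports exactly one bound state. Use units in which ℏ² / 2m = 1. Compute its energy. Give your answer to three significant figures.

E = -0.233

The bound state is ψ(x) = √κ e^{−κ|x|}. The derivative jump ψ'(0⁺) − ψ'(0⁻) = −(2mg/ℏ²)ψ(0) fixes κ = mg/ℏ² = 0.4830.
Then E = −ℏ²κ²/(2m) = −mg²/(2ℏ²) = -0.2333.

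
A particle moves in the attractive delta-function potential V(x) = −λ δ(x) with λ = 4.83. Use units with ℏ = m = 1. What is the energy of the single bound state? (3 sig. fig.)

E = -11.7

For x ≠ 0 the bound state is ψ ∝ e^{−κ|x|}; integrating the TISE across the delta gives the cusp condition 2κ = 2mλ/ℏ², so κ = 4.830.
Then E = −ℏ²κ²/(2m) = −mλ²/(2ℏ²) = -11.66.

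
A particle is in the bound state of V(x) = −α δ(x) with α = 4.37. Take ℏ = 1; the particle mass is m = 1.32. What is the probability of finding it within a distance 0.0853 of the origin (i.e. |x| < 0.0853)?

The normalised bound state is ψ = √κ e^{−κ|x|} with κ = mα/ℏ² = 5.768.
P(|x| < d) = ∫_{−d}^{d} κ e^{−2κ|x|} dx = 1 − e^{−2κd} = 1 − e^{−0.9841} = 0.6262.

P = 0.626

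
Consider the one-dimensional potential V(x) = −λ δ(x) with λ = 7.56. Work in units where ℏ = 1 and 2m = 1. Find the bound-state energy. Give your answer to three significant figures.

E = -14.3

The bound state is ψ(x) = √κ e^{−κ|x|}. The derivative jump ψ'(0⁺) − ψ'(0⁻) = −(2mλ/ℏ²)ψ(0) fixes κ = mλ/ℏ² = 3.780.
Then E = −ℏ²κ²/(2m) = −mλ²/(2ℏ²) = -14.29.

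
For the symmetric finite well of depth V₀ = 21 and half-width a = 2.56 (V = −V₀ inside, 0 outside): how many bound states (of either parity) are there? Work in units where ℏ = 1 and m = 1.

N = 11

Define the well-strength parameter z₀ = (a/ℏ)√(2mV₀) = 2.56 × √(2·1·21) = 16.59.
The even/odd transcendental equations gain one root per π/2 in z₀, giving N = 1 + ⌊2z₀/π⌋ = 1 + ⌊10.56⌋ = 11.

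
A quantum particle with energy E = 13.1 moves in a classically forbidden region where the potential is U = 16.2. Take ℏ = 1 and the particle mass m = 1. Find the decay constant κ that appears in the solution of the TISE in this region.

Since E < U the TISE in this region is ψ'' = κ²ψ with κ = √(2m(U − E))/ℏ.
κ = √(2 × 1 × 3.1) = 2.490.

κ = 2.49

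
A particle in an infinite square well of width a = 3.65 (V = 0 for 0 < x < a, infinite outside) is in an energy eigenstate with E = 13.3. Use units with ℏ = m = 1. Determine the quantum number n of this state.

For an infinite well E_n = n²π²ℏ²/(2ma²), so n = (a/πℏ)√(2mE).
n = (3.65/π) × √(2 × 1 × 13.3) = 5.992 → n = 6.

n = 6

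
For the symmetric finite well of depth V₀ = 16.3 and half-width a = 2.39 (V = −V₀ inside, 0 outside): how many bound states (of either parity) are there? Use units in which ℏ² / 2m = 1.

N = 7

The dimensionless depth is z₀ = a√(2mV₀)/ℏ = 2.39 × √(16.30) = 9.649.
A new bound state (alternating even/odd) appears each time z₀ passes a multiple of π/2, so N = ⌊2z₀/π⌋ + 1 = ⌊6.143⌋ + 1 = 7.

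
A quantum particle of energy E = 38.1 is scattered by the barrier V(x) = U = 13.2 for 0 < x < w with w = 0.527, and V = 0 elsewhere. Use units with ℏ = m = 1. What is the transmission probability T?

E > U: inside the barrier k₂ = √(2m(E − U))/ℏ = 7.057, k₂w = 3.719.
T = [1 + U² sin²(k₂w) / (4E(E − U))]⁻¹ = 1/1.014 = 0.987.

T = 0.987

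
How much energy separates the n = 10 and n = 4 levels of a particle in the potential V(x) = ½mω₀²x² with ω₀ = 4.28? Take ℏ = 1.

ΔE = 25.7

E_n = ℏω₀(n + ½), so ΔE = (10 − 4) ℏω₀ = 6 × 4.28 = 25.68.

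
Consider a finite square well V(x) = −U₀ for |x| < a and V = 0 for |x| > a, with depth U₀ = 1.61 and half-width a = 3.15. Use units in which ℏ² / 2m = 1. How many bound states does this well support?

N = 3

The dimensionless depth is z₀ = a√(2mU₀)/ℏ = 3.15 × √(1.610) = 3.997.
The even/odd transcendental equations gain one root per π/2 in z₀, giving N = 1 + ⌊2z₀/π⌋ = 1 + ⌊2.545⌋ = 3.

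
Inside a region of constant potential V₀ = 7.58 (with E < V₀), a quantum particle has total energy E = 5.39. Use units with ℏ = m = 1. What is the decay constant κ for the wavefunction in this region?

κ = 2.09

Since E < V₀ the TISE in this region is ψ'' = κ²ψ with κ = √(2m(V₀ − E))/ℏ.
κ = √(2 × 1 × 2.19) = 2.093.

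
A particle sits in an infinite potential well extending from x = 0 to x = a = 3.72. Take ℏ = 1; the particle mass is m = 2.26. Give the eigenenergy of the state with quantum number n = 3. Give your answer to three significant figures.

Requiring ψ(0) = ψ(a) = 0 quantises k = nπ/a, hence E_n = ℏ²k²/2m = n²π²ℏ²/(2ma²).
E_3 = 3² × π² / (2 × 2.26 × 3.72²) = 1.420.

E = 1.42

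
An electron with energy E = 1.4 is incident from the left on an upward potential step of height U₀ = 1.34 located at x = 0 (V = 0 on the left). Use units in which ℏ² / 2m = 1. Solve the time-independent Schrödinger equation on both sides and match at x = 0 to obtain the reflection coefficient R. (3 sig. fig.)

The wavenumbers are k₁ = √(2mE)/ℏ = 1.183 on the left and k₂ = √(2m(E − U₀))/ℏ = 0.2449 on the right.
Continuity of ψ and ψ′ at the step yields the reflection amplitude r = (k₁ − k₂)/(k₁ + k₂) = 0.6570; thus R = |r|² = 0.4316, T = 0.5684.

R = 0.432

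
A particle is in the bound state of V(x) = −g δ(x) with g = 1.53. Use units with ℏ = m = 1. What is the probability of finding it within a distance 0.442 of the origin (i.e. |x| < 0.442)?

P = 0.741

The normalised bound state is ψ = √κ e^{−κ|x|} with κ = mg/ℏ² = 1.530.
P(|x| < d) = ∫_{−d}^{d} κ e^{−2κ|x|} dx = 1 − e^{−2κd} = 1 − e^{−1.353} = 0.7414.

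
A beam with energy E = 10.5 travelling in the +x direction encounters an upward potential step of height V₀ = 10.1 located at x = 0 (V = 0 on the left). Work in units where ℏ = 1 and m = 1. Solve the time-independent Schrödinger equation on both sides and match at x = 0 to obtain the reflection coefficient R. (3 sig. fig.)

R = 0.453

The wavenumbers are k₁ = √(2mE)/ℏ = 4.583 on the left and k₂ = √(2m(E − V₀))/ℏ = 0.8944 on the right.
Matching ψ and ψ′ at x = 0 gives r = (k₁ − k₂)/(k₁ + k₂), so R = r² = 0.4535 and T = 1 − R = 0.5465.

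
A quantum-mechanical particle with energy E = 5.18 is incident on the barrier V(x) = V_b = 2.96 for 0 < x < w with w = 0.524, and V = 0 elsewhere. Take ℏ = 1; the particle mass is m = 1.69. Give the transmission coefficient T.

E > V_b: inside the barrier k₂ = √(2m(E − V_b))/ℏ = 2.739, k₂w = 1.435.
Matching at both interfaces gives T⁻¹ = 1 + V_b² sin²(k₂w) / [4E(E − V_b)] = 1.187, hence T = 0.842.

T = 0.842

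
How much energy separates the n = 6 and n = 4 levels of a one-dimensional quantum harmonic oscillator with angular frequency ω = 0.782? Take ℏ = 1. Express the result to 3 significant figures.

E_n = ℏω(n + ½), so ΔE = (6 − 4) ℏω = 2 × 0.782 = 1.564.

ΔE = 1.56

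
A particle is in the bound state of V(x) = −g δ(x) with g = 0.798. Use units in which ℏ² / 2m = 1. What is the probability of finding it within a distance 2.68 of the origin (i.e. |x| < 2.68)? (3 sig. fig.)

The normalised bound state is ψ = √κ e^{−κ|x|} with κ = mg/ℏ² = 0.3990.
P(|x| < d) = ∫_{−d}^{d} κ e^{−2κ|x|} dx = 1 − e^{−2κd} = 1 − e^{−2.139} = 0.8822.

P = 0.882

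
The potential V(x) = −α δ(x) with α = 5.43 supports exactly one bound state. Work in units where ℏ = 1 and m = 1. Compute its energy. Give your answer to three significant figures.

The bound state is ψ(x) = √κ e^{−κ|x|}. The derivative jump ψ'(0⁺) − ψ'(0⁻) = −(2mα/ℏ²)ψ(0) fixes κ = mα/ℏ² = 5.430.
Then E = −ℏ²κ²/(2m) = −mα²/(2ℏ²) = -14.74.

E = -14.7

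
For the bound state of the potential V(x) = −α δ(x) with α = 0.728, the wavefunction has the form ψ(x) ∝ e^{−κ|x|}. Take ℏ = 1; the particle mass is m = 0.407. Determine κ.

κ = 0.296

Integrate −(ℏ²/2m)ψ'' − αδ(x)ψ = Eψ from −ε to +ε: the ψ'' term gives ψ'(0⁺) − ψ'(0⁻) and the δ term gives −(2mα/ℏ²)ψ(0).
With ψ ∝ e^{−κ|x|} this yields −2κ = −2mα/ℏ², so κ = mα/ℏ² = 0.2963.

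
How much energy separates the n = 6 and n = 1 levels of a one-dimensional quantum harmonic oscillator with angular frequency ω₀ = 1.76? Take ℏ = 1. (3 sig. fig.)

E_n = ℏω₀(n + ½), so ΔE = (6 − 1) ℏω₀ = 5 × 1.76 = 8.800.

ΔE = 8.80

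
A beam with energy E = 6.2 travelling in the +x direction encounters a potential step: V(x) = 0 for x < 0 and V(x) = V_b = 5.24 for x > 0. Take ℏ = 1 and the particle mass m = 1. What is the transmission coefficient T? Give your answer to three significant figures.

T = 0.811

The wavenumbers are k₁ = √(2mE)/ℏ = 3.521 on the left and k₂ = √(2m(E − V_b))/ℏ = 1.386 on the right.
Continuity of ψ and ψ′ at the step yields the reflection amplitude r = (k₁ − k₂)/(k₁ + k₂) = 0.4352; thus R = |r|² = 0.1894, T = 0.8106.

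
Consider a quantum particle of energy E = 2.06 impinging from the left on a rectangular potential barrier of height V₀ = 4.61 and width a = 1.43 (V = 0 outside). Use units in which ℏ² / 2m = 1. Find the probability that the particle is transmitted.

T = 0.0403

E < V₀: inside the barrier ψ ∝ e^{±κx} with κ = √(2m(V₀ − E))/ℏ = 1.597.
κa = 2.284, sinh(κa) = 4.855.
The exact tunnelling result is T⁻¹ = 1 + V₀² sinh²(κa) / [4E(V₀ − E)] = 24.84, so T = 0.0403.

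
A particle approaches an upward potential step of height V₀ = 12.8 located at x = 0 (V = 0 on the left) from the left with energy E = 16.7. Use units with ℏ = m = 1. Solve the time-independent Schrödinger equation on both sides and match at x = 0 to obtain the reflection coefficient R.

The wavenumbers are k₁ = √(2mE)/ℏ = 5.779 on the left and k₂ = √(2m(E − V₀))/ℏ = 2.793 on the right.
Continuity of ψ and ψ′ at the step yields the reflection amplitude r = (k₁ − k₂)/(k₁ + k₂) = 0.3484; thus R = |r|² = 0.1214, T = 0.8786.

R = 0.121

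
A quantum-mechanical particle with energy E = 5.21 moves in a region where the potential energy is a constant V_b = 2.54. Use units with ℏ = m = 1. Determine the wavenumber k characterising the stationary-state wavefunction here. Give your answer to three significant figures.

k = 2.31

With E > V_b the solution is oscillatory, ψ ∝ e^{±ikx} with k = √(2m(E − V_b))/ℏ.
k = √(2 × 1 × 2.67) = 2.311.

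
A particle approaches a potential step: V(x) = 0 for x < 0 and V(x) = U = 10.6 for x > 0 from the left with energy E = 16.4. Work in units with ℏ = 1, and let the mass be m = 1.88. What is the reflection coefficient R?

The wavenumbers are k₁ = √(2mE)/ℏ = 7.853 on the left and k₂ = √(2m(E − U))/ℏ = 4.670 on the right.
Continuity of ψ and ψ′ at the step yields the reflection amplitude r = (k₁ − k₂)/(k₁ + k₂) = 0.2542; thus R = |r|² = 0.06460, T = 0.9354.

R = 0.0646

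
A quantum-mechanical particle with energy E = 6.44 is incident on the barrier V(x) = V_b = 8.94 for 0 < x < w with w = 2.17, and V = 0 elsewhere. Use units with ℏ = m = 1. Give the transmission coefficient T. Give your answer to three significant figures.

T = 0.000197

Since E < V_b the interior solution is evanescent with decay constant κ = √(2m(V_b − E))/ℏ = 2.236.
κw = 4.852, sinh(κw) = 64.01.
The exact tunnelling result is T⁻¹ = 1 + V_b² sinh²(κw) / [4E(V_b − E)] = 5086, so T = 0.000197.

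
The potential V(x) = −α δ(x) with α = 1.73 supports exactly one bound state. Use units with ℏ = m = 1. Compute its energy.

The bound state is ψ(x) = √κ e^{−κ|x|}. The derivative jump ψ'(0⁺) − ψ'(0⁻) = −(2mα/ℏ²)ψ(0) fixes κ = mα/ℏ² = 1.730.
Then E = −ℏ²κ²/(2m) = −mα²/(2ℏ²) = -1.496.

E = -1.50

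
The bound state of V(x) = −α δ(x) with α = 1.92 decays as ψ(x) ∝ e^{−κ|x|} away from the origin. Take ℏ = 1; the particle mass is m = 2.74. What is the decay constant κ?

κ = 5.26

Integrating the TISE across x = 0 gives the cusp condition ψ'(0⁺) − ψ'(0⁻) = −(2mα/ℏ²)ψ(0).
With ψ ∝ e^{−κ|x|} this yields −2κ = −2mα/ℏ², so κ = mα/ℏ² = 5.261.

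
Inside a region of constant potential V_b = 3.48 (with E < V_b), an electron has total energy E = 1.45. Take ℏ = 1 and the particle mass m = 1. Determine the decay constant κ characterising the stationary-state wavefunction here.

κ = 2.01

Since E < V_b the TISE in this region is ψ'' = κ²ψ with κ = √(2m(V_b − E))/ℏ.
κ = √(2 × 1 × 2.03) = 2.015.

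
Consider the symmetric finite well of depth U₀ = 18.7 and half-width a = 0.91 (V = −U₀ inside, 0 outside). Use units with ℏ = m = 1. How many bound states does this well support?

The dimensionless depth is z₀ = a√(2mU₀)/ℏ = 0.91 × √(37.40) = 5.565.
A new bound state (alternating even/odd) appears each time z₀ passes a multiple of π/2, so N = ⌊2z₀/π⌋ + 1 = ⌊3.543⌋ + 1 = 4.

N = 4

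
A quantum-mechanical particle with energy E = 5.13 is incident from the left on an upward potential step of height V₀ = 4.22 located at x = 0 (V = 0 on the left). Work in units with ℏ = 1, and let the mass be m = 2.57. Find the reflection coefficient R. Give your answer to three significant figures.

On each side the TISE gives plane waves with k = √(2m(E − V))/ℏ: k₁ = √(2·2.57·5.13) = 5.135, k₂ = √(2·2.57·0.91) = 2.163.
Continuity of ψ and ψ′ at the step yields the reflection amplitude r = (k₁ − k₂)/(k₁ + k₂) = 0.4073; thus R = |r|² = 0.1659, T = 0.8341.

R = 0.166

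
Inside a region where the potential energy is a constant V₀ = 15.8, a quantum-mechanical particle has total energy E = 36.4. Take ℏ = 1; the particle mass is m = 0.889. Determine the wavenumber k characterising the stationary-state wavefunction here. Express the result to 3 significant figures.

k = 6.05

With E > V₀ the solution is oscillatory, ψ ∝ e^{±ikx} with k = √(2m(E − V₀))/ℏ.
k = √(2 × 0.889 × 20.6) = 6.052.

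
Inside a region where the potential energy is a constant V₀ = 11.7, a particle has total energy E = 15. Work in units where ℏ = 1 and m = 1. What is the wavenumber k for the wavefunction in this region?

With E > V₀ the solution is oscillatory, ψ ∝ e^{±ikx} with k = √(2m(E − V₀))/ℏ.
k = √(2 × 1 × 3.3) = 2.569.

k = 2.57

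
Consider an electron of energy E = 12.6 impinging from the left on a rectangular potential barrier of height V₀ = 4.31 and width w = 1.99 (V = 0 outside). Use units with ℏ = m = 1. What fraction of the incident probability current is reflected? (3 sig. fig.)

Above the barrier the interior wavenumber is k₂ = √(2m(E − V₀))/ℏ = 4.072, giving phase k₂w = 8.103.
Matching at both interfaces gives T⁻¹ = 1 + V₀² sin²(k₂w) / [4E(E − V₀)] = 1.042, hence T = 0.960.
R = 1 − T = 0.0401.

R = 0.0401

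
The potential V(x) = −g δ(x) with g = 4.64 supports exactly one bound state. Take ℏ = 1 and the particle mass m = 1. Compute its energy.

E = -10.8

The bound state is ψ(x) = √κ e^{−κ|x|}. The derivative jump ψ'(0⁺) − ψ'(0⁻) = −(2mg/ℏ²)ψ(0) fixes κ = mg/ℏ² = 4.640.
Then E = −ℏ²κ²/(2m) = −mg²/(2ℏ²) = -10.76.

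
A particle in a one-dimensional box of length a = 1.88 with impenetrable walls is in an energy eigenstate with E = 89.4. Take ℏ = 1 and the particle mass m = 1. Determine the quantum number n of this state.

n = 8

For an infinite well E_n = n²π²ℏ²/(2ma²), so n = (a/πℏ)√(2mE).
n = (1.88/π) × √(2 × 1 × 89.4) = 8.002 → n = 8.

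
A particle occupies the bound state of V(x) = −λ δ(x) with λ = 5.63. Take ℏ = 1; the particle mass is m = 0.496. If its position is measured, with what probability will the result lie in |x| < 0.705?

The normalised bound state is ψ = √κ e^{−κ|x|} with κ = mλ/ℏ² = 2.792.
P(|x| < d) = ∫_{−d}^{d} κ e^{−2κ|x|} dx = 1 − e^{−2κd} = 1 − e^{−3.937} = 0.9805.

P = 0.981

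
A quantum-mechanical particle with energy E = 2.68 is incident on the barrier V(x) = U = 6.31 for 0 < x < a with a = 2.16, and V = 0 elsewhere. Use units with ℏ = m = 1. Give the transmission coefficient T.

T = 0.0000344

Since E < U the interior solution is evanescent with decay constant κ = √(2m(U − E))/ℏ = 2.694.
κa = 5.820, sinh(κa) = 168.5.
The exact tunnelling result is T⁻¹ = 1 + U² sinh²(κa) / [4E(U − E)] = 29050, so T = 0.0000344.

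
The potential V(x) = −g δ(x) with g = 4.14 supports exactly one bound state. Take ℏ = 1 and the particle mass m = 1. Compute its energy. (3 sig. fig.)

The bound state is ψ(x) = √κ e^{−κ|x|}. The derivative jump ψ'(0⁺) − ψ'(0⁻) = −(2mg/ℏ²)ψ(0) fixes κ = mg/ℏ² = 4.140.
Then E = −ℏ²κ²/(2m) = −mg²/(2ℏ²) = -8.570.

E = -8.57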